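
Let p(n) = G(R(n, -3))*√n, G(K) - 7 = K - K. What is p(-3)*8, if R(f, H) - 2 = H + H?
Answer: 56*I*√3 ≈ 96.995*I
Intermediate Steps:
R(f, H) = 2 + 2*H (R(f, H) = 2 + (H + H) = 2 + 2*H)
G(K) = 7 (G(K) = 7 + (K - K) = 7 + 0 = 7)
p(n) = 7*√n
p(-3)*8 = (7*√(-3))*8 = (7*(I*√3))*8 = (7*I*√3)*8 = 56*I*√3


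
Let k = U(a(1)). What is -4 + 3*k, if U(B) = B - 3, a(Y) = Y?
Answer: -10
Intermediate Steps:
U(B) = -3 + B
k = -2 (k = -3 + 1 = -2)
-4 + 3*k = -4 + 3*(-2) = -4 - 6 = -10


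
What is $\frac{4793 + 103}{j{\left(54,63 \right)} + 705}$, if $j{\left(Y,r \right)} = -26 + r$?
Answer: $\frac{2448}{371} \approx 6.5984$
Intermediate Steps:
$\frac{4793 + 103}{j{\left(54,63 \right)} + 705} = \frac{4793 + 103}{\left(-26 + 63\right) + 705} = \frac{4896}{37 + 705} = \frac{4896}{742} = 4896 \cdot \frac{1}{742} = \frac{2448}{371}$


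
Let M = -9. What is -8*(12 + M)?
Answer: -24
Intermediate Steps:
-8*(12 + M) = -8*(12 - 9) = -8*3 = -24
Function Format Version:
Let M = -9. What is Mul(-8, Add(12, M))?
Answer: -24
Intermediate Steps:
Mul(-8, Add(12, M)) = Mul(-8, Add(12, -9)) = Mul(-8, 3) = -24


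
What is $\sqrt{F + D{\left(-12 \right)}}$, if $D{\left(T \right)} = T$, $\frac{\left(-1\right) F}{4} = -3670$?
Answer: $2 \sqrt{3667} \approx 121.11$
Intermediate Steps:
$F = 14680$ ($F = \left(-4\right) \left(-3670\right) = 14680$)
$\sqrt{F + D{\left(-12 \right)}} = \sqrt{14680 - 12} = \sqrt{14668} = 2 \sqrt{3667}$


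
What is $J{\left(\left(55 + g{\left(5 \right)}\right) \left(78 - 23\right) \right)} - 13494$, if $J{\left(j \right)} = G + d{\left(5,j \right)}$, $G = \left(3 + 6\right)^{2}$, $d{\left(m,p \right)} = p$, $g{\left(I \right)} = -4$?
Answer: $-10608$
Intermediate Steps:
$G = 81$ ($G = 9^{2} = 81$)
$J{\left(j \right)} = 81 + j$
$J{\left(\left(55 + g{\left(5 \right)}\right) \left(78 - 23\right) \right)} - 13494 = \left(81 + \left(55 - 4\right) \left(78 - 23\right)\right) - 13494 = \left(81 + 51 \cdot 55\right) - 13494 = \left(81 + 2805\right) - 13494 = 2886 - 13494 = -10608$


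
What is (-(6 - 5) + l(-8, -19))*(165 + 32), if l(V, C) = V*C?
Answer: 29747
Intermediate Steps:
l(V, C) = C*V
(-(6 - 5) + l(-8, -19))*(165 + 32) = (-(6 - 5) - 19*(-8))*(165 + 32) = (-1*1 + 152)*197 = (-1 + 152)*197 = 151*197 = 29747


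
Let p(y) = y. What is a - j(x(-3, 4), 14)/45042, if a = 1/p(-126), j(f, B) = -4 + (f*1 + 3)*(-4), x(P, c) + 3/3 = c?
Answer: -6919/945882 ≈ -0.0073149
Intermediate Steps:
x(P, c) = -1 + c
j(f, B) = -16 - 4*f (j(f, B) = -4 + (f + 3)*(-4) = -4 + (3 + f)*(-4) = -4 + (-12 - 4*f) = -16 - 4*f)
a = -1/126 (a = 1/(-126) = -1/126 ≈ -0.0079365)
a - j(x(-3, 4), 14)/45042 = -1/126 - (-16 - 4*(-1 + 4))/45042 = -1/126 - (-16 - 4*3)/45042 = -1/126 - (-16 - 12)/45042 = -1/126 - (-28)/45042 = -1/126 - 1*(-14/22521) = -1/126 + 14/22521 = -6919/945882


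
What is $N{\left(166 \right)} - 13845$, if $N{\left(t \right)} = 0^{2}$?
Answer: $-13845$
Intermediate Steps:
$N{\left(t \right)} = 0$
$N{\left(166 \right)} - 13845 = 0 - 13845 = -13845$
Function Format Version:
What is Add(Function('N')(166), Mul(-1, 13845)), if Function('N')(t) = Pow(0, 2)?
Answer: -13845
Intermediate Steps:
Function('N')(t) = 0
Add(Function('N')(166), Mul(-1, 13845)) = Add(0, Mul(-1, 13845)) = Add(0, -13845) = -13845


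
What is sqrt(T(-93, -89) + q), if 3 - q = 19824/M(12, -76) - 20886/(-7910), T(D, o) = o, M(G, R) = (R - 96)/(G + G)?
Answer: sqrt(77438907447265)/170065 ≈ 51.745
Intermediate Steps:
M(G, R) = (-96 + R)/(2*G) (M(G, R) = (-96 + R)/((2*G)) = (-96 + R)*(1/(2*G)) = (-96 + R)/(2*G))
q = 470484666/170065 (q = 3 - (19824/(((1/2)*(-96 - 76)/12)) - 20886/(-7910)) = 3 - (19824/(((1/2)*(1/12)*(-172))) - 20886*(-1/7910)) = 3 - (19824/(-43/6) + 10443/3955) = 3 - (19824*(-6/43) + 10443/3955) = 3 - (-118944/43 + 10443/3955) = 3 - 1*(-469974471/170065) = 3 + 469974471/170065 = 470484666/170065 ≈ 2766.5)
sqrt(T(-93, -89) + q) = sqrt(-89 + 470484666/170065) = sqrt(455348881/170065) = sqrt(77438907447265)/170065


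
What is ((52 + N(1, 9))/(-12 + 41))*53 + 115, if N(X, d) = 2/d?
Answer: 54925/261 ≈ 210.44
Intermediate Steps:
((52 + N(1, 9))/(-12 + 41))*53 + 115 = ((52 + 2/9)/(-12 + 41))*53 + 115 = ((52 + 2*(1/9))/29)*53 + 115 = ((52 + 2/9)*(1/29))*53 + 115 = ((470/9)*(1/29))*53 + 115 = (470/261)*53 + 115 = 24910/261 + 115 = 54925/261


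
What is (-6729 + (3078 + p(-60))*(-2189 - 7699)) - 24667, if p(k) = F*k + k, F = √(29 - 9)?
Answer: -29873380 + 1186560*√5 ≈ -2.7220e+7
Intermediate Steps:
F = 2*√5 (F = √20 = 2*√5 ≈ 4.4721)
p(k) = k + 2*k*√5 (p(k) = (2*√5)*k + k = 2*k*√5 + k = k + 2*k*√5)
(-6729 + (3078 + p(-60))*(-2189 - 7699)) - 24667 = (-6729 + (3078 - 60*(1 + 2*√5))*(-2189 - 7699)) - 24667 = (-6729 + (3078 + (-60 - 120*√5))*(-9888)) - 24667 = (-6729 + (3018 - 120*√5)*(-9888)) - 24667 = (-6729 + (-29841984 + 1186560*√5)) - 24667 = (-29848713 + 1186560*√5) - 24667 = -29873380 + 1186560*√5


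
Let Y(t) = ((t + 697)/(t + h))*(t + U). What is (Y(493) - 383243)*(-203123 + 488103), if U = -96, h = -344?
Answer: -16138638829460/149 ≈ -1.0831e+11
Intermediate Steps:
Y(t) = (-96 + t)*(697 + t)/(-344 + t) (Y(t) = ((t + 697)/(t - 344))*(t - 96) = ((697 + t)/(-344 + t))*(-96 + t) = (-96 + t)*(697 + t)/(-344 + t))
(Y(493) - 383243)*(-203123 + 488103) = ((-66912 + 493² + 601*493)/(-344 + 493) - 383243)*(-203123 + 488103) = ((-66912 + 243049 + 296293)/149 - 383243)*284980 = ((1/149)*472430 - 383243)*284980 = (472430/149 - 383243)*284980 = -56630777/149*284980 = -16138638829460/149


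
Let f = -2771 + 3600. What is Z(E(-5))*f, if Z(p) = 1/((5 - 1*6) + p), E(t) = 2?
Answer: 829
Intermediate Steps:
Z(p) = 1/(-1 + p) (Z(p) = 1/((5 - 6) + p) = 1/(-1 + p))
f = 829
Z(E(-5))*f = 829/(-1 + 2) = 829/1 = 1*829 = 829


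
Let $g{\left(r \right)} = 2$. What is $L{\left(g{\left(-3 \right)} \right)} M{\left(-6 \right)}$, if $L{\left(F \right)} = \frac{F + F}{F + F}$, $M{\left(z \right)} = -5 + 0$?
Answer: $-5$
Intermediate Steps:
$M{\left(z \right)} = -5$
$L{\left(F \right)} = 1$ ($L{\left(F \right)} = \frac{2 F}{2 F} = 2 F \frac{1}{2 F} = 1$)
$L{\left(g{\left(-3 \right)} \right)} M{\left(-6 \right)} = 1 \left(-5\right) = -5$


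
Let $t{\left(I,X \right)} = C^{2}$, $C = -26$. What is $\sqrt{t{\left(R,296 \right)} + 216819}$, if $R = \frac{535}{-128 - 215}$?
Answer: $\sqrt{217495} \approx 466.36$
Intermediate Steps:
$R = - \frac{535}{343}$ ($R = \frac{535}{-128 - 215} = \frac{535}{-343} = 535 \left(- \frac{1}{343}\right) = - \frac{535}{343} \approx -1.5598$)
$t{\left(I,X \right)} = 676$ ($t{\left(I,X \right)} = \left(-26\right)^{2} = 676$)
$\sqrt{t{\left(R,296 \right)} + 216819} = \sqrt{676 + 216819} = \sqrt{217495}$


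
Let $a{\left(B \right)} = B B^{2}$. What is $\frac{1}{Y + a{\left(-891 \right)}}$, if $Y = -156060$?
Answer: $- \frac{1}{707504031} \approx -1.4134 \cdot 10^{-9}$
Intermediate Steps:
$a{\left(B \right)} = B^{3}$
$\frac{1}{Y + a{\left(-891 \right)}} = \frac{1}{-156060 + \left(-891\right)^{3}} = \frac{1}{-156060 - 707347971} = \frac{1}{-707504031} = - \frac{1}{707504031}$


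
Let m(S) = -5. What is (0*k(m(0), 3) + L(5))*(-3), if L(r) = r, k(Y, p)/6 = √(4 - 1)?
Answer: -15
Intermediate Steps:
k(Y, p) = 6*√3 (k(Y, p) = 6*√(4 - 1) = 6*√3)
(0*k(m(0), 3) + L(5))*(-3) = (0*(6*√3) + 5)*(-3) = (0 + 5)*(-3) = 5*(-3) = -15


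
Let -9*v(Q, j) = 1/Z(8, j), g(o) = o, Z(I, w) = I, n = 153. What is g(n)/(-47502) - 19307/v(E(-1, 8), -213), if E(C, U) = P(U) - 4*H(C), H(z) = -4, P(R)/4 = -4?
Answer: 7336968895/5278 ≈ 1.3901e+6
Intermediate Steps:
P(R) = -16 (P(R) = 4*(-4) = -16)
E(C, U) = 0 (E(C, U) = -16 - 4*(-4) = -16 + 16 = 0)
v(Q, j) = -1/72 (v(Q, j) = -⅑/8 = -⅑*⅛ = -1/72)
g(n)/(-47502) - 19307/v(E(-1, 8), -213) = 153/(-47502) - 19307/(-1/72) = 153*(-1/47502) - 19307*(-72) = -17/5278 + 1390104 = 7336968895/5278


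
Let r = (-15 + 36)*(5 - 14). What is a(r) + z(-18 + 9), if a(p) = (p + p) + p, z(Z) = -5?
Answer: -572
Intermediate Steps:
r = -189 (r = 21*(-9) = -189)
a(p) = 3*p (a(p) = 2*p + p = 3*p)
a(r) + z(-18 + 9) = 3*(-189) - 5 = -567 - 5 = -572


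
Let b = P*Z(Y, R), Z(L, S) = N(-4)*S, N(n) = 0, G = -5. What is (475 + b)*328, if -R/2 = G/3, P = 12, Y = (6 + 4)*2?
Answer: 155800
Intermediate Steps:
Y = 20 (Y = 10*2 = 20)
R = 10/3 (R = -(-10)/3 = -2*(-5/3) = 10/3 ≈ 3.3333)
Z(L, S) = 0 (Z(L, S) = 0*S = 0)
b = 0 (b = 12*0 = 0)
(475 + b)*328 = (475 + 0)*328 = 475*328 = 155800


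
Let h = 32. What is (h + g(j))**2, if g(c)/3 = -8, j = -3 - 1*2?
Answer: 64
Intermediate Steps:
j = -5 (j = -3 - 2 = -5)
g(c) = -24 (g(c) = 3*(-8) = -24)
(h + g(j))**2 = (32 - 24)**2 = 8**2 = 64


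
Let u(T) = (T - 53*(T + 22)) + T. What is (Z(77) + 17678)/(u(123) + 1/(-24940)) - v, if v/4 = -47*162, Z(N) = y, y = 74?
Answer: 5650018164536/185528661 ≈ 30454.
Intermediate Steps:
Z(N) = 74
u(T) = -1166 - 51*T (u(T) = (T - 53*(22 + T)) + T = (T + (-1166 - 53*T)) + T = (-1166 - 52*T) + T = -1166 - 51*T)
v = -30456 (v = 4*(-47*162) = 4*(-7614) = -30456)
(Z(77) + 17678)/(u(123) + 1/(-24940)) - v = (74 + 17678)/((-1166 - 51*123) + 1/(-24940)) - 1*(-30456) = 17752/((-1166 - 6273) - 1/24940) + 30456 = 17752/(-7439 - 1/24940) + 30456 = 17752/(-185528661/24940) + 30456 = 17752*(-24940/185528661) + 30456 = -442734880/185528661 + 30456 = 5650018164536/185528661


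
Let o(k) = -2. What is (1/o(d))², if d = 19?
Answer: ¼ ≈ 0.25000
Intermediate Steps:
(1/o(d))² = (1/(-2))² = (-½)² = ¼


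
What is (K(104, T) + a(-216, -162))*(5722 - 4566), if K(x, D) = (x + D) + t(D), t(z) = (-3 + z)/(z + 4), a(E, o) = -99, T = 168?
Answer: 8647169/43 ≈ 2.0110e+5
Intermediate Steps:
t(z) = (-3 + z)/(4 + z)
K(x, D) = D + x + (-3 + D)/(4 + D) (K(x, D) = (x + D) + (-3 + D)/(4 + D) = (D + x) + (-3 + D)/(4 + D) = D + x + (-3 + D)/(4 + D))
(K(104, T) + a(-216, -162))*(5722 - 4566) = ((-3 + 168 + (4 + 168)*(168 + 104))/(4 + 168) - 99)*(5722 - 4566) = ((-3 + 168 + 172*272)/172 - 99)*1156 = ((-3 + 168 + 46784)/172 - 99)*1156 = ((1/172)*46949 - 99)*1156 = (46949/172 - 99)*1156 = (29921/172)*1156 = 8647169/43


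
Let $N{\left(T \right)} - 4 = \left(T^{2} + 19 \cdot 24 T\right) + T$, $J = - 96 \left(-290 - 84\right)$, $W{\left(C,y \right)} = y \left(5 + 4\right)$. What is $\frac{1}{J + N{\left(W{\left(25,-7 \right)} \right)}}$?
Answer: $\frac{1}{11086} \approx 9.0204 \cdot 10^{-5}$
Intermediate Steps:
$W{\left(C,y \right)} = 9 y$ ($W{\left(C,y \right)} = y 9 = 9 y$)
$J = 35904$ ($J = \left(-96\right) \left(-374\right) = 35904$)
$N{\left(T \right)} = 4 + T^{2} + 457 T$ ($N{\left(T \right)} = 4 + \left(\left(T^{2} + 19 \cdot 24 T\right) + T\right) = 4 + \left(\left(T^{2} + 456 T\right) + T\right) = 4 + \left(T^{2} + 457 T\right) = 4 + T^{2} + 457 T$)
$\frac{1}{J + N{\left(W{\left(25,-7 \right)} \right)}} = \frac{1}{35904 + \left(4 + \left(9 \left(-7\right)\right)^{2} + 457 \cdot 9 \left(-7\right)\right)} = \frac{1}{35904 + \left(4 + \left(-63\right)^{2} + 457 \left(-63\right)\right)} = \frac{1}{35904 + \left(4 + 3969 - 28791\right)} = \frac{1}{35904 - 24818} = \frac{1}{11086}$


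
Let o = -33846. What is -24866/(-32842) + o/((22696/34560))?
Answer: -2400956644699/46586377 ≈ -51538.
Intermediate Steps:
-24866/(-32842) + o/((22696/34560)) = -24866/(-32842) - 33846/(22696/34560) = -24866*(-1/32842) - 33846/(22696*(1/34560)) = 12433/16421 - 33846/2837/4320 = 12433/16421 - 33846*4320/2837 = 12433/16421 - 146214720/2837 = -2400956644699/46586377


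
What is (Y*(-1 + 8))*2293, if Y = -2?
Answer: -32102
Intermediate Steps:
(Y*(-1 + 8))*2293 = -2*(-1 + 8)*2293 = -2*7*2293 = -14*2293 = -32102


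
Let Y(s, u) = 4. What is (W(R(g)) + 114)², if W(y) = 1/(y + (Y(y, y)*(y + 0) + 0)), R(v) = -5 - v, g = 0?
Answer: 8116801/625 ≈ 12987.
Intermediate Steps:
W(y) = 1/(5*y) (W(y) = 1/(y + (4*(y + 0) + 0)) = 1/(y + (4*y + 0)) = 1/(y + 4*y) = 1/(5*y))
(W(R(g)) + 114)² = (1/(5*(-5 - 1*0)) + 114)² = (1/(5*(-5 + 0)) + 114)² = ((⅕)/(-5) + 114)² = ((⅕)*(-⅕) + 114)² = (-1/25 + 114)² = (2849/25)² = 8116801/625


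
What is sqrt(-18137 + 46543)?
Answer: sqrt(28406) ≈ 168.54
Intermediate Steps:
sqrt(-18137 + 46543) = sqrt(28406)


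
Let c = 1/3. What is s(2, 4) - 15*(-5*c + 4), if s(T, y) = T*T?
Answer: -31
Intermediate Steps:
s(T, y) = T²
c = ⅓ ≈ 0.33333
s(2, 4) - 15*(-5*c + 4) = 2² - 15*(-5*⅓ + 4) = 4 - 15*(-5/3 + 4) = 4 - 15*7/3 = 4 - 35 = -31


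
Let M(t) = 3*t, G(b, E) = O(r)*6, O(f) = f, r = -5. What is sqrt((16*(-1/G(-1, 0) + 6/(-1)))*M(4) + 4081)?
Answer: sqrt(73385)/5 ≈ 54.179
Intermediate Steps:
G(b, E) = -30 (G(b, E) = -5*6 = -30)
sqrt((16*(-1/G(-1, 0) + 6/(-1)))*M(4) + 4081) = sqrt((16*(-1/(-30) + 6/(-1)))*(3*4) + 4081) = sqrt((16*(-1*(-1/30) + 6*(-1)))*12 + 4081) = sqrt((16*(1/30 - 6))*12 + 4081) = sqrt((16*(-179/30))*12 + 4081) = sqrt(-1432/15*12 + 4081) = sqrt(-5728/5 + 4081) = sqrt(14677/5) = sqrt(73385)/5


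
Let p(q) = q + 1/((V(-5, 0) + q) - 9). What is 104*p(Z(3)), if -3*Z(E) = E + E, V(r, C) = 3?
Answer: -221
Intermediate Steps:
Z(E) = -2*E/3 (Z(E) = -(E + E)/3 = -2*E/3)
p(q) = q + 1/(-6 + q) (p(q) = q + 1/((3 + q) - 9) = q + 1/(-6 + q))
104*p(Z(3)) = 104*((1 + (-2/3*3)**2 - (-4)*3)/(-6 - 2/3*3)) = 104*((1 + (-2)**2 - 6*(-2))/(-6 - 2)) = 104*((1 + 4 + 12)/(-8)) = 104*(-1/8*17) = 104*(-17/8) = -221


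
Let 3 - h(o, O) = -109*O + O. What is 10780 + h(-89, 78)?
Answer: 19207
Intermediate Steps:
h(o, O) = 3 + 108*O (h(o, O) = 3 - (-109*O + O) = 3 - (-108)*O = 3 + 108*O)
10780 + h(-89, 78) = 10780 + (3 + 108*78) = 10780 + (3 + 8424) = 10780 + 8427 = 19207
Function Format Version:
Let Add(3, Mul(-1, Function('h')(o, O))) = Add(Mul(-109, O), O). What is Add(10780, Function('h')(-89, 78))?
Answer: 19207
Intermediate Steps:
Function('h')(o, O) = Add(3, Mul(108, O)) (Function('h')(o, O) = Add(3, Mul(-1, Add(Mul(-109, O), O))) = Add(3, Mul(-1, Mul(-108, O))) = Add(3, Mul(108, O)))
Add(10780, Function('h')(-89, 78)) = Add(10780, Add(3, Mul(108, 78))) = Add(10780, Add(3, 8424)) = Add(10780, 8427) = 19207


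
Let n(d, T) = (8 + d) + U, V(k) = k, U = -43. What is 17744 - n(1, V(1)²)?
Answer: 17778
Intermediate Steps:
n(d, T) = -35 + d (n(d, T) = (8 + d) - 43 = -35 + d)
17744 - n(1, V(1)²) = 17744 - (-35 + 1) = 17744 - 1*(-34) = 17744 + 34 = 17778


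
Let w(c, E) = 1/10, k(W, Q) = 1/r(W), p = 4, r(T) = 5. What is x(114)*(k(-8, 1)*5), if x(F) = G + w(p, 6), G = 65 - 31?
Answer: 341/10 ≈ 34.100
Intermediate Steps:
G = 34
k(W, Q) = ⅕ (k(W, Q) = 1/5 = ⅕)
w(c, E) = ⅒
x(F) = 341/10 (x(F) = 34 + ⅒ = 341/10)
x(114)*(k(-8, 1)*5) = 341*((⅕)*5)/10 = (341/10)*1 = 341/10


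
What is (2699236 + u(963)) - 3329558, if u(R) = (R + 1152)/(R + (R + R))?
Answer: -202333127/321 ≈ -6.3032e+5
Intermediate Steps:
u(R) = (1152 + R)/(3*R) (u(R) = (1152 + R)/(R + 2*R) = (1152 + R)/((3*R)) = (1152 + R)*(1/(3*R)) = (1152 + R)/(3*R))
(2699236 + u(963)) - 3329558 = (2699236 + (⅓)*(1152 + 963)/963) - 3329558 = (2699236 + (⅓)*(1/963)*2115) - 3329558 = (2699236 + 235/321) - 3329558 = 866454991/321 - 3329558 = -202333127/321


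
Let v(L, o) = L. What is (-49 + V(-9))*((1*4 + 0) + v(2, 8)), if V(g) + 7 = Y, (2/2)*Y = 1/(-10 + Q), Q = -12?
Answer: -3699/11 ≈ -336.27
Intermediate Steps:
Y = -1/22 (Y = 1/(-10 - 12) = 1/(-22) = -1/22 ≈ -0.045455)
V(g) = -155/22 (V(g) = -7 - 1/22 = -155/22)
(-49 + V(-9))*((1*4 + 0) + v(2, 8)) = (-49 - 155/22)*((1*4 + 0) + 2) = -1233*((4 + 0) + 2)/22 = -1233*(4 + 2)/22 = -1233/22*6 = -3699/11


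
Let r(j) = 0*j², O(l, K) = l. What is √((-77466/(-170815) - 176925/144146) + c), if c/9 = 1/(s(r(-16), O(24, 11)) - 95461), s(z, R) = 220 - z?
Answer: I*√472929761032141346349001327590/781684126035530 ≈ 0.87977*I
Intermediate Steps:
r(j) = 0
c = -3/31747 (c = 9/((220 - 1*0) - 95461) = 9/((220 + 0) - 95461) = 9/(220 - 95461) = 9/(-95241) = 9*(-1/95241) = -3/31747 ≈ -9.4497e-5)
√((-77466/(-170815) - 176925/144146) + c) = √((-77466/(-170815) - 176925/144146) - 3/31747) = √((-77466*(-1/170815) - 176925*1/144146) - 3/31747) = √((77466/170815 - 176925/144146) - 3/31747) = √(-19055029839/24622298990 - 3/31747) = √(-605013899195703/781684126035530) = I*√472929761032141346349001327590/781684126035530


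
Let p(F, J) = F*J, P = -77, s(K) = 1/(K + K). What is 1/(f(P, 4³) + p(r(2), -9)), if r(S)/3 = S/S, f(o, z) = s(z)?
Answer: -128/3455 ≈ -0.037048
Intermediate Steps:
s(K) = 1/(2*K)
f(o, z) = 1/(2*z)
r(S) = 3 (r(S) = 3*(S/S) = 3*1 = 3)
1/(f(P, 4³) + p(r(2), -9)) = 1/(1/(2*(4³)) + 3*(-9)) = 1/((½)/64 - 27) = 1/((½)*(1/64) - 27) = 1/(1/128 - 27) = 1/(-3455/128) = -128/3455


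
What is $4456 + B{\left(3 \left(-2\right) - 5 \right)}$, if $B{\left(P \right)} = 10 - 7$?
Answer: $4459$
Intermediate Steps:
$B{\left(P \right)} = 3$
$4456 + B{\left(3 \left(-2\right) - 5 \right)} = 4456 + 3 = 4459$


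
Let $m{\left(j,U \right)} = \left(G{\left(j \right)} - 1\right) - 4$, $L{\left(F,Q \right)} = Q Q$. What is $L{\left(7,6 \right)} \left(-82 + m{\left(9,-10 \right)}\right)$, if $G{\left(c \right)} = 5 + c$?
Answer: $-2628$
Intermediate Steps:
$L{\left(F,Q \right)} = Q^{2}$
$m{\left(j,U \right)} = j$ ($m{\left(j,U \right)} = \left(\left(5 + j\right) - 1\right) - 4 = \left(4 + j\right) - 4 = j$)
$L{\left(7,6 \right)} \left(-82 + m{\left(9,-10 \right)}\right) = 6^{2} \left(-82 + 9\right) = 36 \left(-73\right) = -2628$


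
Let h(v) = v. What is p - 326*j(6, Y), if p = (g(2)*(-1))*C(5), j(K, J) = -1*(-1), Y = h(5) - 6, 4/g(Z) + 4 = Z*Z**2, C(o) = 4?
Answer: -330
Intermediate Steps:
g(Z) = 4/(-4 + Z**3) (g(Z) = 4/(-4 + Z*Z**2) = 4/(-4 + Z**3))
Y = -1 (Y = 5 - 6 = -1)
j(K, J) = 1
p = -4 (p = ((4/(-4 + 2**3))*(-1))*4 = ((4/(-4 + 8))*(-1))*4 = ((4/4)*(-1))*4 = ((4*(1/4))*(-1))*4 = (1*(-1))*4 = -1*4 = -4)
p - 326*j(6, Y) = -4 - 326*1 = -4 - 326 = -330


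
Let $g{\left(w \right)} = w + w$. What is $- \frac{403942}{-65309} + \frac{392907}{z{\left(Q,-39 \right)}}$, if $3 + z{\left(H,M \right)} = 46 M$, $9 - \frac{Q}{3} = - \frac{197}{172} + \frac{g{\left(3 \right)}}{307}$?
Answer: $- \frac{8311493163}{39120091} \approx -212.46$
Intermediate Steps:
$g{\left(w \right)} = 2 w$
$Q = \frac{1604049}{52804}$ ($Q = 27 - 3 \left(- \frac{197}{172} + \frac{2 \cdot 3}{307}\right) = 27 - 3 \left(\left(-197\right) \frac{1}{172} + 6 \cdot \frac{1}{307}\right) = 27 - 3 \left(- \frac{197}{172} + \frac{6}{307}\right) = 27 - - \frac{178341}{52804} = 27 + \frac{178341}{52804} = \frac{1604049}{52804} \approx 30.377$)
$z{\left(H,M \right)} = -3 + 46 M$
$- \frac{403942}{-65309} + \frac{392907}{z{\left(Q,-39 \right)}} = - \frac{403942}{-65309} + \frac{392907}{-3 + 46 \left(-39\right)} = \left(-403942\right) \left(- \frac{1}{65309}\right) + \frac{392907}{-3 - 1794} = \frac{403942}{65309} + \frac{392907}{-1797} = \frac{403942}{65309} + 392907 \left(- \frac{1}{1797}\right) = \frac{403942}{65309} - \frac{130969}{599} = - \frac{8311493163}{39120091}$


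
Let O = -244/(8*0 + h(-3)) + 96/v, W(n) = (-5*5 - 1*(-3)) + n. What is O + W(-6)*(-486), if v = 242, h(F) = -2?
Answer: 1661378/121 ≈ 13730.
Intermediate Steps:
W(n) = -22 + n (W(n) = (-25 + 3) + n = -22 + n)
O = 14810/121 (O = -244/(8*0 - 2) + 96/242 = -244/(0 - 2) + 96*(1/242) = -244/(-2) + 48/121 = -244*(-1/2) + 48/121 = 122 + 48/121 = 14810/121 ≈ 122.40)
O + W(-6)*(-486) = 14810/121 + (-22 - 6)*(-486) = 14810/121 - 28*(-486) = 14810/121 + 13608 = 1661378/121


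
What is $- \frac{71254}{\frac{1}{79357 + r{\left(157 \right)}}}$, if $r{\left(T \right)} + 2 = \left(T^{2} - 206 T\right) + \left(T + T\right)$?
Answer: $-5128577904$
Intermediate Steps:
$r{\left(T \right)} = -2 + T^{2} - 204 T$ ($r{\left(T \right)} = -2 + \left(\left(T^{2} - 206 T\right) + \left(T + T\right)\right) = -2 + \left(\left(T^{2} - 206 T\right) + 2 T\right) = -2 + \left(T^{2} - 204 T\right) = -2 + T^{2} - 204 T$)
$- \frac{71254}{\frac{1}{79357 + r{\left(157 \right)}}} = - \frac{71254}{\frac{1}{79357 - \left(32030 - 24649\right)}} = - \frac{71254}{\frac{1}{79357 - 7381}} = - \frac{71254}{\frac{1}{71976}} = - 71254 \frac{1}{\frac{1}{71976}} = \left(-71254\right) 71976 = -5128577904$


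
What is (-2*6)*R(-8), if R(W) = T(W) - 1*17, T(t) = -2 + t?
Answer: 324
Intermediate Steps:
R(W) = -19 + W (R(W) = (-2 + W) - 1*17 = (-2 + W) - 17 = -19 + W)
(-2*6)*R(-8) = (-2*6)*(-19 - 8) = -12*(-27) = 324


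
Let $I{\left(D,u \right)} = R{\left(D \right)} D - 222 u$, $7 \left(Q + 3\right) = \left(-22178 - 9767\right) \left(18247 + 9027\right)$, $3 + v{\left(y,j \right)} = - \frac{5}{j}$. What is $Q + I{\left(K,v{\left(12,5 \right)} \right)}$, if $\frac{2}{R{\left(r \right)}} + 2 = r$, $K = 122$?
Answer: $- \frac{26137851623}{210} \approx -1.2447 \cdot 10^{8}$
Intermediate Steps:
$R{\left(r \right)} = \frac{2}{-2 + r}$
$v{\left(y,j \right)} = -3 - \frac{5}{j}$
$Q = - \frac{871267951}{7}$ ($Q = -3 + \frac{\left(-22178 - 9767\right) \left(18247 + 9027\right)}{7} = -3 + \frac{\left(-31945\right) 27274}{7} = -3 + \frac{1}{7} \left(-871267930\right) = -3 - \frac{871267930}{7} = - \frac{871267951}{7} \approx -1.2447 \cdot 10^{8}$)
$I{\left(D,u \right)} = - 222 u + \frac{2 D}{-2 + D}$ ($I{\left(D,u \right)} = \frac{2}{-2 + D} D - 222 u = \frac{2 D}{-2 + D} - 222 u = - 222 u + \frac{2 D}{-2 + D}$)
$Q + I{\left(K,v{\left(12,5 \right)} \right)} = - \frac{871267951}{7} + \frac{2 \left(122 - 111 \left(-3 - \frac{5}{5}\right) \left(-2 + 122\right)\right)}{-2 + 122} = - \frac{871267951}{7} + \frac{2 \left(122 - 111 \left(-3 - 1\right) 120\right)}{120} = - \frac{871267951}{7} + 2 \cdot \frac{1}{120} \left(122 - 111 \left(-3 - 1\right) 120\right) = - \frac{871267951}{7} + 2 \cdot \frac{1}{120} \left(122 - \left(-444\right) 120\right) = - \frac{871267951}{7} + 2 \cdot \frac{1}{120} \left(122 + 53280\right) = - \frac{871267951}{7} + 2 \cdot \frac{1}{120} \cdot 53402 = - \frac{871267951}{7} + \frac{26701}{30} = - \frac{26137851623}{210}$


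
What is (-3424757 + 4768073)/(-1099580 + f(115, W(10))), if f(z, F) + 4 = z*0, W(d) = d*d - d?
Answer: -111943/91632 ≈ -1.2217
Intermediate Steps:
W(d) = d² - d
f(z, F) = -4 (f(z, F) = -4 + z*0 = -4 + 0 = -4)
(-3424757 + 4768073)/(-1099580 + f(115, W(10))) = (-3424757 + 4768073)/(-1099580 - 4) = 1343316/(-1099584) = 1343316*(-1/1099584) = -111943/91632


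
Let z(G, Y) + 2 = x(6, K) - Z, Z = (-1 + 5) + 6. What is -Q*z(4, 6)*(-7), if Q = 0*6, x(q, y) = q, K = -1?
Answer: 0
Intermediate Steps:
Z = 10 (Z = 4 + 6 = 10)
Q = 0
z(G, Y) = -6 (z(G, Y) = -2 + (6 - 1*10) = -2 + (6 - 10) = -2 - 4 = -6)
-Q*z(4, 6)*(-7) = -0*(-6)*(-7) = -1*0*(-7) = 0*(-7) = 0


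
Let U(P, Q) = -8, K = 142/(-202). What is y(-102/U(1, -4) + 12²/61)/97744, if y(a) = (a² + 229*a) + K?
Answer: 22176259825/587747965184 ≈ 0.037731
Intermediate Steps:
K = -71/101 (K = 142*(-1/202) = -71/101 ≈ -0.70297)
y(a) = -71/101 + a² + 229*a (y(a) = (a² + 229*a) - 71/101 = -71/101 + a² + 229*a)
y(-102/U(1, -4) + 12²/61)/97744 = (-71/101 + (-102/(-8) + 12²/61)² + 229*(-102/(-8) + 12²/61))/97744 = (-71/101 + (-102*(-⅛) + 144*(1/61))² + 229*(-102*(-⅛) + 144*(1/61)))*(1/97744) = (-71/101 + (51/4 + 144/61)² + 229*(51/4 + 144/61))*(1/97744) = (-71/101 + (3687/244)² + 229*(3687/244))*(1/97744) = (-71/101 + 13593969/59536 + 844323/244)*(1/97744) = (22176259825/6013136)*(1/97744) = 22176259825/587747965184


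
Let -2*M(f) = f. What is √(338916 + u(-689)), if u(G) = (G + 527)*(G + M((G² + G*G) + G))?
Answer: √77299527 ≈ 8792.0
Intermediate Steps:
M(f) = -f/2
u(G) = (527 + G)*(G/2 - G²) (u(G) = (G + 527)*(G - ((G² + G*G) + G)/2) = (527 + G)*(G - ((G² + G²) + G)/2) = (527 + G)*(G - (2*G² + G)/2) = (527 + G)*(G - (G + 2*G²)/2) = (527 + G)*(G + (-G² - G/2)) = (527 + G)*(G/2 - G²))
√(338916 + u(-689)) = √(338916 + (½)*(-689)*(527 - 1053*(-689) - 2*(-689)²)) = √(338916 + (½)*(-689)*(527 + 725517 - 2*474721)) = √(338916 + (½)*(-689)*(527 + 725517 - 949442)) = √(338916 + (½)*(-689)*(-223398)) = √(338916 + 76960611) = √77299527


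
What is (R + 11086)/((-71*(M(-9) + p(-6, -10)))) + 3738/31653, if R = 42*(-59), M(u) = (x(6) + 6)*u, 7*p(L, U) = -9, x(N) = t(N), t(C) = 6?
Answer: 234479182/191025855 ≈ 1.2275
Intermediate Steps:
x(N) = 6
p(L, U) = -9/7 (p(L, U) = (1/7)*(-9) = -9/7)
M(u) = 12*u (M(u) = (6 + 6)*u = 12*u)
R = -2478
(R + 11086)/((-71*(M(-9) + p(-6, -10)))) + 3738/31653 = (-2478 + 11086)/((-71*(12*(-9) - 9/7))) + 3738/31653 = 8608/((-71*(-108 - 9/7))) + 3738*(1/31653) = 8608/((-71*(-765/7))) + 1246/10551 = 8608/(54315/7) + 1246/10551 = 8608*(7/54315) + 1246/10551 = 60256/54315 + 1246/10551 = 234479182/191025855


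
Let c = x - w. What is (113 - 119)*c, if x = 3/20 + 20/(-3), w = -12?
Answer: -329/10 ≈ -32.900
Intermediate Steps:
x = -391/60 (x = 3*(1/20) + 20*(-1/3) = 3/20 - 20/3 = -391/60 ≈ -6.5167)
c = 329/60 (c = -391/60 - 1*(-12) = -391/60 + 12 = 329/60 ≈ 5.4833)
(113 - 119)*c = (113 - 119)*(329/60) = -6*329/60 = -329/10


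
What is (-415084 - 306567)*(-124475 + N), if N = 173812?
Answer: -35604095387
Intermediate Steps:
(-415084 - 306567)*(-124475 + N) = (-415084 - 306567)*(-124475 + 173812) = -721651*49337 = -35604095387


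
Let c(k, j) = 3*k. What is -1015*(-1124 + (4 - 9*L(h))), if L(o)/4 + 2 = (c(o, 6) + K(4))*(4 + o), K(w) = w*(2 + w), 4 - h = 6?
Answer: 2379160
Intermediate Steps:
h = -2 (h = 4 - 1*6 = 4 - 6 = -2)
L(o) = -8 + 4*(4 + o)*(24 + 3*o) (L(o) = -8 + 4*((3*o + 4*(2 + 4))*(4 + o)) = -8 + 4*((3*o + 4*6)*(4 + o)) = -8 + 4*((3*o + 24)*(4 + o)) = -8 + 4*((24 + 3*o)*(4 + o)) = -8 + 4*((4 + o)*(24 + 3*o)) = -8 + 4*(4 + o)*(24 + 3*o))
-1015*(-1124 + (4 - 9*L(h))) = -1015*(-1124 + (4 - 9*(376 + 12*(-2)**2 + 144*(-2)))) = -1015*(-1124 + (4 - 9*(376 + 12*4 - 288))) = -1015*(-1124 + (4 - 9*(376 + 48 - 288))) = -1015*(-1124 + (4 - 9*136)) = -1015*(-1124 + (4 - 1224)) = -1015*(-1124 - 1220) = -1015*(-2344) = 2379160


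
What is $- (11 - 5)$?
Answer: $-6$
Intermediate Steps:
$- (11 - 5) = \left(-1\right) 6 = -6$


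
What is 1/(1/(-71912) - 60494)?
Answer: -71912/4350244529 ≈ -1.6531e-5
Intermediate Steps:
1/(1/(-71912) - 60494) = 1/(-1/71912 - 60494) = 1/(-4350244529/71912) = -71912/4350244529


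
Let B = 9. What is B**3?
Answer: 729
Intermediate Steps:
B**3 = 9**3 = 729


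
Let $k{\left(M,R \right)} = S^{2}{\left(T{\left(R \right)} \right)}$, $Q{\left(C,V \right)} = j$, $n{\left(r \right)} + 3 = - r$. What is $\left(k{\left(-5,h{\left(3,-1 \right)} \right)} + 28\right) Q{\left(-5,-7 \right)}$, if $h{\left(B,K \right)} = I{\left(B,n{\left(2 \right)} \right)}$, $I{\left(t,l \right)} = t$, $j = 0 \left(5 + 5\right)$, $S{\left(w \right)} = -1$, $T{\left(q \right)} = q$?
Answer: $0$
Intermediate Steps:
$n{\left(r \right)} = -3 - r$
$j = 0$ ($j = 0 \cdot 10 = 0$)
$Q{\left(C,V \right)} = 0$
$h{\left(B,K \right)} = B$
$k{\left(M,R \right)} = 1$ ($k{\left(M,R \right)} = \left(-1\right)^{2} = 1$)
$\left(k{\left(-5,h{\left(3,-1 \right)} \right)} + 28\right) Q{\left(-5,-7 \right)} = \left(1 + 28\right) 0 = 29 \cdot 0 = 0$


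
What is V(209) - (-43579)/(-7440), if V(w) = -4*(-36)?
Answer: 1027781/7440 ≈ 138.14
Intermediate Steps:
V(w) = 144
V(209) - (-43579)/(-7440) = 144 - (-43579)/(-7440) = 144 - (-43579)*(-1)/7440 = 144 - 1*43579/7440 = 144 - 43579/7440 = 1027781/7440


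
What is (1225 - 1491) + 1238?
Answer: 972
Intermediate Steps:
(1225 - 1491) + 1238 = -266 + 1238 = 972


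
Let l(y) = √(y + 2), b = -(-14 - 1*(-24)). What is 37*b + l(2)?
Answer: -368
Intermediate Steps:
b = -10 (b = -(-14 + 24) = -1*10 = -10)
l(y) = √(2 + y)
37*b + l(2) = 37*(-10) + √(2 + 2) = -370 + √4 = -370 + 2 = -368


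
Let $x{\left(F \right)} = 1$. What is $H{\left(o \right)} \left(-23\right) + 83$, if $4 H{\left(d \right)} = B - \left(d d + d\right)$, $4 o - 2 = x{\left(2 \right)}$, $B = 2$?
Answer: $\frac{5059}{64} \approx 79.047$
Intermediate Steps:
$o = \frac{3}{4}$ ($o = \frac{1}{2} + \frac{1}{4} \cdot 1 = \frac{1}{2} + \frac{1}{4} = \frac{3}{4} \approx 0.75$)
$H{\left(d \right)} = \frac{1}{2} - \frac{d}{4} - \frac{d^{2}}{4}$ ($H{\left(d \right)} = \frac{2 - \left(d d + d\right)}{4} = \frac{2 - \left(d^{2} + d\right)}{4} = \frac{2 - \left(d + d^{2}\right)}{4} = \frac{2 - d - d^{2}}{4} = \frac{1}{2} - \frac{d}{4} - \frac{d^{2}}{4}$)
$H{\left(o \right)} \left(-23\right) + 83 = \left(\frac{1}{2} - \frac{3}{16} - \frac{\left(\frac{3}{4}\right)^{2}}{4}\right) \left(-23\right) + 83 = \left(\frac{1}{2} - \frac{3}{16} - \frac{9}{64}\right) \left(-23\right) + 83 = \frac{11}{64} \left(-23\right) + 83 = - \frac{253}{64} + 83 = \frac{5059}{64}$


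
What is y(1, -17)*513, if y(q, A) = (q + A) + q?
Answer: -7695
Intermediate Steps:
y(q, A) = A + 2*q (y(q, A) = (A + q) + q = A + 2*q)
y(1, -17)*513 = (-17 + 2*1)*513 = (-17 + 2)*513 = -15*513 = -7695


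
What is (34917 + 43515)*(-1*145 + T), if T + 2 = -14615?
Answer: -1157813184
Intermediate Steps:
T = -14617 (T = -2 - 14615 = -14617)
(34917 + 43515)*(-1*145 + T) = (34917 + 43515)*(-1*145 - 14617) = 78432*(-145 - 14617) = 78432*(-14762) = -1157813184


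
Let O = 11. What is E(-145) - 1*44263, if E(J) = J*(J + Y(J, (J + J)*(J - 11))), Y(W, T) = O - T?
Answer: 6534967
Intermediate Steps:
Y(W, T) = 11 - T
E(J) = J*(11 + J - 2*J*(-11 + J)) (E(J) = J*(J + (11 - (J + J)*(J - 11))) = J*(J + (11 - 2*J*(-11 + J))) = J*(11 + J - 2*J*(-11 + J)))
E(-145) - 1*44263 = -145*(11 - 145 - 2*(-145)*(-11 - 145)) - 1*44263 = -145*(11 - 145 - 2*(-145)*(-156)) - 44263 = -145*(11 - 145 - 45240) - 44263 = -145*(-45374) - 44263 = 6579230 - 44263 = 6534967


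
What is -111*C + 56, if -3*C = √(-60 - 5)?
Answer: 56 + 37*I*√65 ≈ 56.0 + 298.3*I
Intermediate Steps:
C = -I*√65/3 (C = -√(-60 - 5)/3 = -I*√65/3 ≈ -2.6874*I)
-111*C + 56 = -(-37)*I*√65 + 56 = 37*I*√65 + 56 = 56 + 37*I*√65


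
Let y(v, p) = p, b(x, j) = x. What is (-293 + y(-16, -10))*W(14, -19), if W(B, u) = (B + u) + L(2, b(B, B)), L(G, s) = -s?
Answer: 5757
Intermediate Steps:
W(B, u) = u (W(B, u) = (B + u) - B = u)
(-293 + y(-16, -10))*W(14, -19) = (-293 - 10)*(-19) = -303*(-19) = 5757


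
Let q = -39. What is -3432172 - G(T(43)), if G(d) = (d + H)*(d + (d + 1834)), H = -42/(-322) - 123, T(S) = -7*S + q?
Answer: -66654472/23 ≈ -2.8980e+6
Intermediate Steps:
T(S) = -39 - 7*S (T(S) = -7*S - 39 = -39 - 7*S)
H = -2826/23 (H = -42*(-1/322) - 123 = 3/23 - 123 = -2826/23 ≈ -122.87)
G(d) = (1834 + 2*d)*(-2826/23 + d) (G(d) = (d - 2826/23)*(d + (d + 1834)) = (-2826/23 + d)*(d + (1834 + d)) = (-2826/23 + d)*(1834 + 2*d) = (1834 + 2*d)*(-2826/23 + d))
-3432172 - G(T(43)) = -3432172 - (-5182884/23 + 2*(-39 - 7*43)² + 36530*(-39 - 7*43)/23) = -3432172 - (-5182884/23 + 2*(-39 - 301)² + 36530*(-39 - 301)/23) = -3432172 - (-5182884/23 + 2*(-340)² + (36530/23)*(-340)) = -3432172 - (-5182884/23 + 2*115600 - 12420200/23) = -3432172 - (-5182884/23 + 231200 - 12420200/23) = -3432172 - 1*(-12285484/23) = -3432172 + 12285484/23 = -66654472/23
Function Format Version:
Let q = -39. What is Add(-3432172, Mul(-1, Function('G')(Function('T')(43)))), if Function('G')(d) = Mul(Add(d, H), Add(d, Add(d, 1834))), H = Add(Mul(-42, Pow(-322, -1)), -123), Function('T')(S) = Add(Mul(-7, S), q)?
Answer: Rational(-66654472, 23) ≈ -2.8980e+6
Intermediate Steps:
Function('T')(S) = Add(-39, Mul(-7, S)) (Function('T')(S) = Add(Mul(-7, S), -39) = Add(-39, Mul(-7, S)))
H = Rational(-2826, 23) (H = Add(Mul(-42, Rational(-1, 322)), -123) = Add(Rational(3, 23), -123) = Rational(-2826, 23) ≈ -122.87)
Function('G')(d) = Mul(Add(1834, Mul(2, d)), Add(Rational(-2826, 23), d)) (Function('G')(d) = Mul(Add(d, Rational(-2826, 23)), Add(d, Add(d, 1834))) = Mul(Add(Rational(-2826, 23), d), Add(d, Add(1834, d))) = Mul(Add(Rational(-2826, 23), d), Add(1834, Mul(2, d))) = Mul(Add(1834, Mul(2, d)), Add(Rational(-2826, 23), d)))
Add(-3432172, Mul(-1, Function('G')(Function('T')(43)))) = Add(-3432172, Mul(-1, Add(Rational(-5182884, 23), Mul(2, Pow(Add(-39, Mul(-7, 43)), 2)), Mul(Rational(36530, 23), Add(-39, Mul(-7, 43)))))) = Add(-3432172, Mul(-1, Add(Rational(-5182884, 23), Mul(2, Pow(Add(-39, -301), 2)), Mul(Rational(36530, 23), Add(-39, -301))))) = Add(-3432172, Mul(-1, Add(Rational(-5182884, 23), Mul(2, Pow(-340, 2)), Mul(Rational(36530, 23), -340)))) = Add(-3432172, Mul(-1, Add(Rational(-5182884, 23), Mul(2, 115600), Rational(-12420200, 23)))) = Add(-3432172, Mul(-1, Add(Rational(-5182884, 23), 231200, Rational(-12420200, 23)))) = Add(-3432172, Mul(-1, Rational(-12285484, 23))) = Add(-3432172, Rational(12285484, 23)) = Rational(-66654472, 23)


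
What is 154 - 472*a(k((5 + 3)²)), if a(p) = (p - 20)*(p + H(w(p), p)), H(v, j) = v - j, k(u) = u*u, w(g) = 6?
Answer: -11543078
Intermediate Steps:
k(u) = u²
a(p) = -120 + 6*p (a(p) = (p - 20)*(p + (6 - p)) = (-20 + p)*6 = -120 + 6*p)
154 - 472*a(k((5 + 3)²)) = 154 - 472*(-120 + 6*((5 + 3)²)²) = 154 - 472*(-120 + 6*(8²)²) = 154 - 472*(-120 + 6*64²) = 154 - 472*(-120 + 6*4096) = 154 - 472*(-120 + 24576) = 154 - 472*24456 = 154 - 11543232 = -11543078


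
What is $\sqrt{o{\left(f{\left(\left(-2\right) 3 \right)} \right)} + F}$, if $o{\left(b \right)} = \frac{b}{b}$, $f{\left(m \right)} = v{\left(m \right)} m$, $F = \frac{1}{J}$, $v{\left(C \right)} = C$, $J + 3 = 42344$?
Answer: $\frac{\sqrt{1792802622}}{42341} \approx 1.0$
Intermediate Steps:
$J = 42341$ ($J = -3 + 42344 = 42341$)
$F = \frac{1}{42341} \approx 2.3618 \cdot 10^{-5}$
$f{\left(m \right)} = m^{2}$ ($f{\left(m \right)} = m m = m^{2}$)
$o{\left(b \right)} = 1$
$\sqrt{o{\left(f{\left(\left(-2\right) 3 \right)} \right)} + F} = \sqrt{1 + \frac{1}{42341}} = \sqrt{\frac{42342}{42341}} = \frac{\sqrt{1792802622}}{42341}$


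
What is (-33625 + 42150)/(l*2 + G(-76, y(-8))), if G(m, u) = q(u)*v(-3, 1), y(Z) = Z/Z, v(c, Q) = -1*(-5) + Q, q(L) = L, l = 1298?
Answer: 8525/2602 ≈ 3.2763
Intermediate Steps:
v(c, Q) = 5 + Q
y(Z) = 1
G(m, u) = 6*u (G(m, u) = u*(5 + 1) = u*6 = 6*u)
(-33625 + 42150)/(l*2 + G(-76, y(-8))) = (-33625 + 42150)/(1298*2 + 6*1) = 8525/(2596 + 6) = 8525/2602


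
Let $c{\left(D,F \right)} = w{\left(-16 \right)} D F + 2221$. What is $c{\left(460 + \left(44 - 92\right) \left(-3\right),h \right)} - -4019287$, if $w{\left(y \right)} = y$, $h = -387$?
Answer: $7761476$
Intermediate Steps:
$c{\left(D,F \right)} = 2221 - 16 D F$ ($c{\left(D,F \right)} = - 16 D F + 2221 = 2221 - 16 D F$)
$c{\left(460 + \left(44 - 92\right) \left(-3\right),h \right)} - -4019287 = \left(2221 - 16 \left(460 + \left(44 - 92\right) \left(-3\right)\right) \left(-387\right)\right) - -4019287 = \left(2221 - 16 \left(460 - -144\right) \left(-387\right)\right) + 4019287 = \left(2221 - 16 \left(460 + 144\right) \left(-387\right)\right) + 4019287 = \left(2221 - 9664 \left(-387\right)\right) + 4019287 = \left(2221 + 3739968\right) + 4019287 = 3742189 + 4019287 = 7761476$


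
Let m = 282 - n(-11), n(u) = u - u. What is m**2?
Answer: 79524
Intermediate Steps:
n(u) = 0
m = 282 (m = 282 - 1*0 = 282 + 0 = 282)
m**2 = 282**2 = 79524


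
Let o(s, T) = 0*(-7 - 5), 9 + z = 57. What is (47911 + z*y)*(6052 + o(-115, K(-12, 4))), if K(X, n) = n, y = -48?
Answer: 276013564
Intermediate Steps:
z = 48 (z = -9 + 57 = 48)
o(s, T) = 0 (o(s, T) = 0*(-12) = 0)
(47911 + z*y)*(6052 + o(-115, K(-12, 4))) = (47911 + 48*(-48))*(6052 + 0) = (47911 - 2304)*6052 = 45607*6052 = 276013564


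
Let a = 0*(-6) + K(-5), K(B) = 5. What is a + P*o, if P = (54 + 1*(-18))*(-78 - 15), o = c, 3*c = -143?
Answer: 159593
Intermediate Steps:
c = -143/3 (c = (1/3)*(-143) = -143/3 ≈ -47.667)
o = -143/3 ≈ -47.667
P = -3348 (P = (54 - 18)*(-93) = 36*(-93) = -3348)
a = 5 (a = 0*(-6) + 5 = 0 + 5 = 5)
a + P*o = 5 - 3348*(-143/3) = 5 + 159588 = 159593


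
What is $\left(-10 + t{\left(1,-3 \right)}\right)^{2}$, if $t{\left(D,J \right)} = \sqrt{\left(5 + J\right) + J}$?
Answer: $\left(10 - i\right)^{2} \approx 99.0 - 20.0 i$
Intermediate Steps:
$t{\left(D,J \right)} = \sqrt{5 + 2 J}$
$\left(-10 + t{\left(1,-3 \right)}\right)^{2} = \left(-10 + \sqrt{5 + 2 \left(-3\right)}\right)^{2} = \left(-10 + \sqrt{5 - 6}\right)^{2} = \left(-10 + \sqrt{-1}\right)^{2} = \left(-10 + i\right)^{2}$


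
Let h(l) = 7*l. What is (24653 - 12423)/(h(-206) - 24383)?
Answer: -2446/5165 ≈ -0.47357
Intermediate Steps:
(24653 - 12423)/(h(-206) - 24383) = (24653 - 12423)/(7*(-206) - 24383) = 12230/(-1442 - 24383) = 12230/(-25825) = 12230*(-1/25825) = -2446/5165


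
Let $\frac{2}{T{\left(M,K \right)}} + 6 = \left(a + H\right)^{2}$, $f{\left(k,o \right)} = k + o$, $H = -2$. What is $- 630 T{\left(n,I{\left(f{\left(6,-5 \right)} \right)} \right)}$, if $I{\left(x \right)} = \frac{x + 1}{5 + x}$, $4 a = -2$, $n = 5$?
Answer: $-5040$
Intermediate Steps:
$a = - \frac{1}{2}$ ($a = \frac{1}{4} \left(-2\right) = - \frac{1}{2} \approx -0.5$)
$I{\left(x \right)} = \frac{1 + x}{5 + x}$
$T{\left(M,K \right)} = 8$ ($T{\left(M,K \right)} = \frac{2}{-6 + \left(- \frac{1}{2} - 2\right)^{2}} = \frac{2}{-6 + \left(- \frac{5}{2}\right)^{2}} = \frac{2}{-6 + \frac{25}{4}} = 2 \frac{1}{\frac{1}{4}} = 2 \cdot 4 = 8$)
$- 630 T{\left(n,I{\left(f{\left(6,-5 \right)} \right)} \right)} = \left(-630\right) 8 = -5040$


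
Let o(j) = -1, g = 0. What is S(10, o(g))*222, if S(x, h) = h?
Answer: -222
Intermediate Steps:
S(10, o(g))*222 = -1*222 = -222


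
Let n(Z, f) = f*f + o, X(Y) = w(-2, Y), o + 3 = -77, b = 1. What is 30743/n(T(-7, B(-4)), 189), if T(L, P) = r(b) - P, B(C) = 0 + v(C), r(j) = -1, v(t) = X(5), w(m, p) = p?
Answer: 30743/35641 ≈ 0.86257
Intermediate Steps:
o = -80 (o = -3 - 77 = -80)
X(Y) = Y
v(t) = 5
B(C) = 5 (B(C) = 0 + 5 = 5)
T(L, P) = -1 - P
n(Z, f) = -80 + f**2 (n(Z, f) = f*f - 80 = f**2 - 80 = -80 + f**2)
30743/n(T(-7, B(-4)), 189) = 30743/(-80 + 189**2) = 30743/(-80 + 35721) = 30743/35641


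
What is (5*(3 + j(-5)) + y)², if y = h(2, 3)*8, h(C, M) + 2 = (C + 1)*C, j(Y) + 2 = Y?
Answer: 144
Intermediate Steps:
j(Y) = -2 + Y
h(C, M) = -2 + C*(1 + C) (h(C, M) = -2 + (C + 1)*C = -2 + (1 + C)*C = -2 + C*(1 + C))
y = 32 (y = (-2 + 2 + 2²)*8 = (-2 + 2 + 4)*8 = 4*8 = 32)
(5*(3 + j(-5)) + y)² = (5*(3 + (-2 - 5)) + 32)² = (5*(3 - 7) + 32)² = (5*(-4) + 32)² = (-20 + 32)² = 12² = 144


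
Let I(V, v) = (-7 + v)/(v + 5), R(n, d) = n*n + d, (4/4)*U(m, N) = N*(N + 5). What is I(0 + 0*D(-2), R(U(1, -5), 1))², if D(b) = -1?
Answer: 1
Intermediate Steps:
U(m, N) = N*(5 + N) (U(m, N) = N*(N + 5) = N*(5 + N))
R(n, d) = d + n² (R(n, d) = n² + d = d + n²)
I(V, v) = (-7 + v)/(5 + v)
I(0 + 0*D(-2), R(U(1, -5), 1))² = ((-7 + (1 + (-5*(5 - 5))²))/(5 + (1 + (-5*(5 - 5))²)))² = ((-7 + (1 + (-5*0)²))/(5 + (1 + (-5*0)²)))² = ((-7 + (1 + 0²))/(5 + (1 + 0²)))² = ((-7 + (1 + 0))/(5 + (1 + 0)))² = ((-7 + 1)/(5 + 1))² = (-6/6)² = ((⅙)*(-6))² = (-1)² = 1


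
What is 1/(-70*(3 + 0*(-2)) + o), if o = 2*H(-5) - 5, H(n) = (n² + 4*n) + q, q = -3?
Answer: -1/211 ≈ -0.0047393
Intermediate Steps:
H(n) = -3 + n² + 4*n (H(n) = (n² + 4*n) - 3 = -3 + n² + 4*n)
o = -1 (o = 2*(-3 + (-5)² + 4*(-5)) - 5 = 2*(-3 + 25 - 20) - 5 = 2*2 - 5 = 4 - 5 = -1)
1/(-70*(3 + 0*(-2)) + o) = 1/(-70*(3 + 0*(-2)) - 1) = 1/(-70*(3 + 0) - 1) = 1/(-70*3 - 1) = 1/(-210 - 1) = 1/(-211) = -1/211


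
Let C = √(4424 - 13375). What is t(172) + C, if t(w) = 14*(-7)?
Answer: -98 + I*√8951 ≈ -98.0 + 94.61*I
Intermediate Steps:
C = I*√8951 (C = √(-8951) = I*√8951 ≈ 94.61*I)
t(w) = -98
t(172) + C = -98 + I*√8951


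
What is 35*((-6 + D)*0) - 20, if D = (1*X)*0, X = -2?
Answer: -20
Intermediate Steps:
D = 0 (D = (1*(-2))*0 = -2*0 = 0)
35*((-6 + D)*0) - 20 = 35*((-6 + 0)*0) - 20 = 35*(-6*0) - 20 = 35*0 - 20 = 0 - 20 = -20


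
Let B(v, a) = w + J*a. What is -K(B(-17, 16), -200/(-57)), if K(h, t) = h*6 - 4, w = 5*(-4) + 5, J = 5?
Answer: -386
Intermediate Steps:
w = -15 (w = -20 + 5 = -15)
B(v, a) = -15 + 5*a
K(h, t) = -4 + 6*h (K(h, t) = 6*h - 4 = -4 + 6*h)
-K(B(-17, 16), -200/(-57)) = -(-4 + 6*(-15 + 5*16)) = -(-4 + 6*(-15 + 80)) = -(-4 + 6*65) = -(-4 + 390) = -1*386 = -386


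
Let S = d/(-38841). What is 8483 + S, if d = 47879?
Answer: 329440324/38841 ≈ 8481.8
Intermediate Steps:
S = -47879/38841 (S = 47879/(-38841) = 47879*(-1/38841) = -47879/38841 ≈ -1.2327)
8483 + S = 8483 - 47879/38841 = 329440324/38841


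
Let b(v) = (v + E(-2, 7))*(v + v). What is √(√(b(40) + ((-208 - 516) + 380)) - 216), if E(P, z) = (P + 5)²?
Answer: √(-216 + 2*√894) ≈ 12.498*I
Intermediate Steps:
E(P, z) = (5 + P)²
b(v) = 2*v*(9 + v) (b(v) = (v + (5 - 2)²)*(v + v) = (v + 3²)*(2*v) = (v + 9)*(2*v) = (9 + v)*(2*v) = 2*v*(9 + v))
√(√(b(40) + ((-208 - 516) + 380)) - 216) = √(√(2*40*(9 + 40) + ((-208 - 516) + 380)) - 216) = √(√(2*40*49 + (-724 + 380)) - 216) = √(√(3920 - 344) - 216) = √(√3576 - 216) = √(2*√894 - 216) = √(-216 + 2*√894)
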